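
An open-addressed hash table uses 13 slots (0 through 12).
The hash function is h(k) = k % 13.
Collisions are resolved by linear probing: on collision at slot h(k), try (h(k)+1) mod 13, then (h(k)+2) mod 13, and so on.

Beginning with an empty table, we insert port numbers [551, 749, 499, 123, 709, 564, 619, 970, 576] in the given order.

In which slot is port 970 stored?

12

Insert 551: h=5, slot 5 empty => index 5.
Insert 749: h=8, slot 8 empty => index 8.
Insert 499: h=5, slot 5 occupied => index 6.
Insert 123: h=6, slot 6 occupied => index 7.
Insert 709: h=7, slots 7,8 occupied => index 9.
Insert 564: h=5, slots 5,6,7,8,9 occupied => index 10.
Insert 619: h=8, slots 8,9,10 occupied => index 11.
Insert 970: h=8, slots 8,9,10,11 occupied => index 12.
Insert 576: h=4, slot 4 empty => index 4.
Table: [—, —, —, —, 576, 551, 499, 123, 749, 709, 564, 619, 970]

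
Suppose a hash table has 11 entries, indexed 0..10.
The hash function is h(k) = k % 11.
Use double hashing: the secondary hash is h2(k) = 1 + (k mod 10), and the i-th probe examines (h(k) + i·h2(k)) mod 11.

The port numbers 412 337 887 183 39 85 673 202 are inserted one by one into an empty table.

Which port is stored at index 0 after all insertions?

183

412: h=5 => slot 5
337: h=7 => slot 7
887: h=7, h2=8, probe 7,4 => slot 4
183: h=7, h2=4, probe 7,0 => slot 0
39: h=6 => slot 6
85: h=8 => slot 8
673: h=2 => slot 2
202: h=4, h2=3, probe 4,7,10 => slot 10
Table: [183, _, 673, _, 887, 412, 39, 337, 85, _, 202]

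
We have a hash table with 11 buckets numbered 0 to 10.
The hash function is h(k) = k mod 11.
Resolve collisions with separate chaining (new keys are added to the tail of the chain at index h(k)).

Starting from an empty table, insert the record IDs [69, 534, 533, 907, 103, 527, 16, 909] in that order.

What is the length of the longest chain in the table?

3

69 -> bucket 3
534 -> bucket 6
533 -> bucket 5
907 -> bucket 5 (collision)
103 -> bucket 4
527 -> bucket 10
16 -> bucket 5 (collision)
909 -> bucket 7
Final buckets:
0: ∅
1: ∅
2: ∅
3: 69
4: 103
5: 533 -> 907 -> 16
6: 534
7: 909
8: ∅
9: ∅
10: 527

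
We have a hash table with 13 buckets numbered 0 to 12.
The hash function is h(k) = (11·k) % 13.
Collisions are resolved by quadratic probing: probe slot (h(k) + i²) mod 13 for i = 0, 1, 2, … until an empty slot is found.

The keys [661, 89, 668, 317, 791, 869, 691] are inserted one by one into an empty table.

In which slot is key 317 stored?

7

661: h=4 -> slot 4
89: h=4, probe 4,5 -> slot 5
668: h=3 -> slot 3
317: h=3, probe 3,4,7 -> slot 7
791: h=4, probe 4,5,8 -> slot 8
869: h=4, probe 4,5,8,0 -> slot 0
691: h=9 -> slot 9
Table: [869, —, —, 668, 661, 89, —, 317, 791, 691, —, —, —]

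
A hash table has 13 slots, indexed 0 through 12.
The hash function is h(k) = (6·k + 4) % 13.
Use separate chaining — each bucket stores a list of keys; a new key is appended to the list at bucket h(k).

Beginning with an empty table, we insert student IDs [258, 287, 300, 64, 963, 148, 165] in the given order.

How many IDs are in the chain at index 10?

3

258 -> bucket 5
287 -> bucket 10
300 -> bucket 10 (collision)
64 -> bucket 11
963 -> bucket 10 (collision)
148 -> bucket 8
165 -> bucket 6
Final buckets:
0: ∅
1: ∅
2: ∅
3: ∅
4: ∅
5: 258
6: 165
7: ∅
8: 148
9: ∅
10: 287 -> 300 -> 963
11: 64
12: ∅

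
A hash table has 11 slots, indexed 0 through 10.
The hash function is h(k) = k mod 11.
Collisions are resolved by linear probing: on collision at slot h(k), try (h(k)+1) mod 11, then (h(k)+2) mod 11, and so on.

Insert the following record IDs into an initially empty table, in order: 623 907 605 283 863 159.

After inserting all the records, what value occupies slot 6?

623: h=7 => slot 7
907: h=5 => slot 5
605: h=0 => slot 0
283: h=8 => slot 8
863: h=5, probe 5,6 => slot 6
159: h=5, probe 5,6,7,8,9 => slot 9
Table: [605, —, —, —, —, 907, 863, 623, 283, 159, —]

863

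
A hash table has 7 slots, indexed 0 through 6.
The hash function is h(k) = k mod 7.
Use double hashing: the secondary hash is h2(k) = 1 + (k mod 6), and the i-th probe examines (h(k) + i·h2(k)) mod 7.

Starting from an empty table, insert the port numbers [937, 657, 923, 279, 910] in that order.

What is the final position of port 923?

937 hashes to 6; slot 6 is free => place at 6.
657 hashes to 6, h2=4; 6 taken => place at 3.
923 hashes to 6, h2=6; 6 taken => place at 5.
279 hashes to 6, h2=4; 6,3 taken => place at 0.
910 hashes to 0, h2=5; 0,5,3 taken => place at 1.
Table: [279, 910, _, 657, _, 923, 937]

5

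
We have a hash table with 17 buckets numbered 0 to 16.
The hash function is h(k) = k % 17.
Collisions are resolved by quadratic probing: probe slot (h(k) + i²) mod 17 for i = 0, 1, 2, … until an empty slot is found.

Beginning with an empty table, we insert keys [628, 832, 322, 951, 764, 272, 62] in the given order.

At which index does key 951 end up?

8

628: h=16 → slot 16
832: h=16, probe 16,0 → slot 0
322: h=16, probe 16,0,3 → slot 3
951: h=16, probe 16,0,3,8 → slot 8
764: h=16, probe 16,0,3,8,15 → slot 15
272: h=0, probe 0,1 → slot 1
62: h=11 → slot 11
Table: [832, 272, _, 322, _, _, _, _, 951, _, _, 62, _, _, _, 764, 628]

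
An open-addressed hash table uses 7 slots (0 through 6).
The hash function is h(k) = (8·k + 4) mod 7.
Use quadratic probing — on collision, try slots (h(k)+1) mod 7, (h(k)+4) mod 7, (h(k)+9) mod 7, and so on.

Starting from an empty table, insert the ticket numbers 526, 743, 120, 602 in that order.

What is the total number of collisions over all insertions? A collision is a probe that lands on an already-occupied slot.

Insert 526: h=5, slot 5 empty -> index 5.
Insert 743: h=5, slot 5 occupied -> index 6.
Insert 120: h=5, slots 5,6 occupied -> index 2.
Insert 602: h=4, slot 4 empty -> index 4.
Table: [∅, ∅, 120, ∅, 602, 526, 743]

3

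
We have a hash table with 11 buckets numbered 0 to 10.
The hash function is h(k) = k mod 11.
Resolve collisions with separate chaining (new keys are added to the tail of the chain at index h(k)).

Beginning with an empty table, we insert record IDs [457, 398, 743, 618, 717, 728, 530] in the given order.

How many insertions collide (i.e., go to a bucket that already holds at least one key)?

457 -> bucket 6
398 -> bucket 2
743 -> bucket 6 (collision)
618 -> bucket 2 (collision)
717 -> bucket 2 (collision)
728 -> bucket 2 (collision)
530 -> bucket 2 (collision)
Final buckets:
0: -
1: -
2: 398 -> 618 -> 717 -> 728 -> 530
3: -
4: -
5: -
6: 457 -> 743
7: -
8: -
9: -
10: -

5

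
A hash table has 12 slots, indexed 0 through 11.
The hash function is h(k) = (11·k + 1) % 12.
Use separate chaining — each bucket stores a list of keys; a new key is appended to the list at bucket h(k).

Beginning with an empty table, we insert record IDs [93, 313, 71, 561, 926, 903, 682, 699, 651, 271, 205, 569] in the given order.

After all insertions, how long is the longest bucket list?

3

93 → bucket 4
313 → bucket 0
71 → bucket 2
561 → bucket 4 (collision)
926 → bucket 11
903 → bucket 10
682 → bucket 3
699 → bucket 10 (collision)
651 → bucket 10 (collision)
271 → bucket 6
205 → bucket 0 (collision)
569 → bucket 8
Final buckets:
0: 313 -> 205
1: —
2: 71
3: 682
4: 93 -> 561
5: —
6: 271
7: —
8: 569
9: —
10: 903 -> 699 -> 651
11: 926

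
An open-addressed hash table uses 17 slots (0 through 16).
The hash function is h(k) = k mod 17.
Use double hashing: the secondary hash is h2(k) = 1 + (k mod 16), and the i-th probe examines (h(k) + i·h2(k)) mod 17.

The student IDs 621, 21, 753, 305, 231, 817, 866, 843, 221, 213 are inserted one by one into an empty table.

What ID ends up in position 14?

221

621 hashes to 9; slot 9 is free => place at 9.
21 hashes to 4; slot 4 is free => place at 4.
753 hashes to 5; slot 5 is free => place at 5.
305 hashes to 16; slot 16 is free => place at 16.
231 hashes to 10; slot 10 is free => place at 10.
817 hashes to 1; slot 1 is free => place at 1.
866 hashes to 16, h2=3; 16 taken => place at 2.
843 hashes to 10, h2=12; 10,5 taken => place at 0.
221 hashes to 0, h2=14; 0 taken => place at 14.
213 hashes to 9, h2=6; 9 taken => place at 15.
Table: [843, 817, 866, ∅, 21, 753, ∅, ∅, ∅, 621, 231, ∅, ∅, ∅, 221, 213, 305]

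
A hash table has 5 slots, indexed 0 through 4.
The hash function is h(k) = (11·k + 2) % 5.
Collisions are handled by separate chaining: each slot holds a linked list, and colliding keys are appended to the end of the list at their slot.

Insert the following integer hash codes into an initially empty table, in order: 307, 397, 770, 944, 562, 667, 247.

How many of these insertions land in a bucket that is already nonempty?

4

Insert 307: h=4, bucket 4 empty -> new chain.
Insert 397: h=4, bucket 4 nonempty -> append to chain.
Insert 770: h=2, bucket 2 empty -> new chain.
Insert 944: h=1, bucket 1 empty -> new chain.
Insert 562: h=4, bucket 4 nonempty -> append to chain.
Insert 667: h=4, bucket 4 nonempty -> append to chain.
Insert 247: h=4, bucket 4 nonempty -> append to chain.
Final buckets:
0: -
1: 944
2: 770
3: -
4: 307 -> 397 -> 562 -> 667 -> 247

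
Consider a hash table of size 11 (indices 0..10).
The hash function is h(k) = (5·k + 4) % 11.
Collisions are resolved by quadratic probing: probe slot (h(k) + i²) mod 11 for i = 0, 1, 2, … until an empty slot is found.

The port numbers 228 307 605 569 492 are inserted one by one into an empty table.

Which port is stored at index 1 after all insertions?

569

228: h=0 => slot 0
307: h=10 => slot 10
605: h=4 => slot 4
569: h=0, probe 0,1 => slot 1
492: h=0, probe 0,1,4,9 => slot 9
Table: [228, 569, -, -, 605, -, -, -, -, 492, 307]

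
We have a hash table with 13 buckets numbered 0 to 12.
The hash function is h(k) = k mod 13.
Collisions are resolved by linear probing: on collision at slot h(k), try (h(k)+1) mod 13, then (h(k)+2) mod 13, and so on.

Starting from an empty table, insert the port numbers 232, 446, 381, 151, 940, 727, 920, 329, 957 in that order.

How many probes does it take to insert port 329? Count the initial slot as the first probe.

Insert 232: h=11, slot 11 empty => index 11.
Insert 446: h=4, slot 4 empty => index 4.
Insert 381: h=4, slot 4 occupied => index 5.
Insert 151: h=8, slot 8 empty => index 8.
Insert 940: h=4, slots 4,5 occupied => index 6.
Insert 727: h=12, slot 12 empty => index 12.
Insert 920: h=10, slot 10 empty => index 10.
Insert 329: h=4, slots 4,5,6 occupied => index 7.
Insert 957: h=8, slot 8 occupied => index 9.
Table: [—, —, —, —, 446, 381, 940, 329, 151, 957, 920, 232, 727]

4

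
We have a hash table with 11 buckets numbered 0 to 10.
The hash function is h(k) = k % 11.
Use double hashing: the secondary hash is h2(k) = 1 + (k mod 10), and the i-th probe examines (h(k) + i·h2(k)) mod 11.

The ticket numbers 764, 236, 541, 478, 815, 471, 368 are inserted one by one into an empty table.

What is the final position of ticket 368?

10

764: h=5 => slot 5
236: h=5, h2=7, probe 5,1 => slot 1
541: h=2 => slot 2
478: h=5, h2=9, probe 5,3 => slot 3
815: h=1, h2=6, probe 1,7 => slot 7
471: h=9 => slot 9
368: h=5, h2=9, probe 5,3,1,10 => slot 10
Table: [_, 236, 541, 478, _, 764, _, 815, _, 471, 368]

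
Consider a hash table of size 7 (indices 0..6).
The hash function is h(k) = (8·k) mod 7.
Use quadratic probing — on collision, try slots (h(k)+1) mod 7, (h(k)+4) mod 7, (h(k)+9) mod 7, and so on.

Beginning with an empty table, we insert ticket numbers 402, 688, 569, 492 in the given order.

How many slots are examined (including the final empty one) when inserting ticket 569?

3

402 hashes to 3; slot 3 is free → place at 3.
688 hashes to 2; slot 2 is free → place at 2.
569 hashes to 2; 2,3 taken → place at 6.
492 hashes to 2; 2,3,6 taken → place at 4.
Table: [-, -, 688, 402, 492, -, 569]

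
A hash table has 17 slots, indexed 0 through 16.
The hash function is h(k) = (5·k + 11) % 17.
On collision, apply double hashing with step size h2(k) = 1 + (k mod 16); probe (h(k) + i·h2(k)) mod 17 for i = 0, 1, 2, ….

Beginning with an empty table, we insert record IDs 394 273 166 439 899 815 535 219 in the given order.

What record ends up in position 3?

Insert 394: h=9, slot 9 empty → index 9.
Insert 273: h=16, slot 16 empty → index 16.
Insert 166: h=8, slot 8 empty → index 8.
Insert 439: h=13, slot 13 empty → index 13.
Insert 899: h=1, slot 1 empty → index 1.
Insert 815: h=6, slot 6 empty → index 6.
Insert 535: h=0, slot 0 empty → index 0.
Insert 219: h=1, h2=12, slots 1,13,8 occupied → index 3.
Table: [535, 899, ., 219, ., ., 815, ., 166, 394, ., ., ., 439, ., ., 273]

219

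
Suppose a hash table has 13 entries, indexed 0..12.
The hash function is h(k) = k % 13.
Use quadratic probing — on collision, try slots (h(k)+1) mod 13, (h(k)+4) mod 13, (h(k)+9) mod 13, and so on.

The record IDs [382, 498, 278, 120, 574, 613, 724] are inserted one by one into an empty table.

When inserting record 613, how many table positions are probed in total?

382: h=5 → slot 5
498: h=4 → slot 4
278: h=5, probe 5,6 → slot 6
120: h=3 → slot 3
574: h=2 → slot 2
613: h=2, probe 2,3,6,11 → slot 11
724: h=9 → slot 9
Table: [., ., 574, 120, 498, 382, 278, ., ., 724, ., 613, .]

4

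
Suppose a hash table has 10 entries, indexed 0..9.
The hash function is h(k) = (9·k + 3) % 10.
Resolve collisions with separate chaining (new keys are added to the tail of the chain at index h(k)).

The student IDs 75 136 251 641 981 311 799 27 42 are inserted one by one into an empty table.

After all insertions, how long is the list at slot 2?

75 → bucket 8
136 → bucket 7
251 → bucket 2
641 → bucket 2 (collision)
981 → bucket 2 (collision)
311 → bucket 2 (collision)
799 → bucket 4
27 → bucket 6
42 → bucket 1
Final buckets:
0: ∅
1: 42
2: 251 -> 641 -> 981 -> 311
3: ∅
4: 799
5: ∅
6: 27
7: 136
8: 75
9: ∅

4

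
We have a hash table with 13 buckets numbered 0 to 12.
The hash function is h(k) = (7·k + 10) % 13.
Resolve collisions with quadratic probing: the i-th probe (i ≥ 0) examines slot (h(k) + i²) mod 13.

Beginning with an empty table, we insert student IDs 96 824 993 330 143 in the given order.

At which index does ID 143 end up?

Insert 96: h=6, slot 6 empty → index 6.
Insert 824: h=6, slot 6 occupied → index 7.
Insert 993: h=6, slots 6,7 occupied → index 10.
Insert 330: h=6, slots 6,7,10 occupied → index 2.
Insert 143: h=10, slot 10 occupied → index 11.
Table: [-, -, 330, -, -, -, 96, 824, -, -, 993, 143, -]

11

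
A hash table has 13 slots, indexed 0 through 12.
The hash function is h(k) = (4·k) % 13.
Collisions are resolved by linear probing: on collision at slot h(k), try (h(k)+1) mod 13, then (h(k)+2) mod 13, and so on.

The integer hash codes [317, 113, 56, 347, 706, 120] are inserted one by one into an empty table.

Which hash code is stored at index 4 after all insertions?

Insert 317: h=7, slot 7 empty -> index 7.
Insert 113: h=10, slot 10 empty -> index 10.
Insert 56: h=3, slot 3 empty -> index 3.
Insert 347: h=10, slot 10 occupied -> index 11.
Insert 706: h=3, slot 3 occupied -> index 4.
Insert 120: h=12, slot 12 empty -> index 12.
Table: [., ., ., 56, 706, ., ., 317, ., ., 113, 347, 120]

706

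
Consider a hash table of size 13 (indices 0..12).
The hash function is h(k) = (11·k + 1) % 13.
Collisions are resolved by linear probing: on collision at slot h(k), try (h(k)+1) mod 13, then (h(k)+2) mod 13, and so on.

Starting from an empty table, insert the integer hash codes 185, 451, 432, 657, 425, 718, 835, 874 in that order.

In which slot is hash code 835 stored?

Insert 185: h=8, slot 8 empty => index 8.
Insert 451: h=9, slot 9 empty => index 9.
Insert 432: h=8, slots 8,9 occupied => index 10.
Insert 657: h=0, slot 0 empty => index 0.
Insert 425: h=9, slots 9,10 occupied => index 11.
Insert 718: h=8, slots 8,9,10,11 occupied => index 12.
Insert 835: h=8, slots 8,9,10,11,12,0 occupied => index 1.
Insert 874: h=8, slots 8,9,10,11,12,0,1 occupied => index 2.
Table: [657, 835, 874, ., ., ., ., ., 185, 451, 432, 425, 718]

1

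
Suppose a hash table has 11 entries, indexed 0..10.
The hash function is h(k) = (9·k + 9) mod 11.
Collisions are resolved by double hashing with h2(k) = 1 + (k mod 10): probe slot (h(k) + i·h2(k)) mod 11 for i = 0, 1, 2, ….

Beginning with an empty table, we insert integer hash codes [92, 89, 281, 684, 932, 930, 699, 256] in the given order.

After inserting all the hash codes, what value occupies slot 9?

930

Insert 92: h=1, slot 1 empty -> index 1.
Insert 89: h=7, slot 7 empty -> index 7.
Insert 281: h=8, slot 8 empty -> index 8.
Insert 684: h=5, slot 5 empty -> index 5.
Insert 932: h=4, slot 4 empty -> index 4.
Insert 930: h=8, h2=1, slot 8 occupied -> index 9.
Insert 699: h=8, h2=10, slots 8,7 occupied -> index 6.
Insert 256: h=3, slot 3 empty -> index 3.
Table: [., 92, ., 256, 932, 684, 699, 89, 281, 930, .]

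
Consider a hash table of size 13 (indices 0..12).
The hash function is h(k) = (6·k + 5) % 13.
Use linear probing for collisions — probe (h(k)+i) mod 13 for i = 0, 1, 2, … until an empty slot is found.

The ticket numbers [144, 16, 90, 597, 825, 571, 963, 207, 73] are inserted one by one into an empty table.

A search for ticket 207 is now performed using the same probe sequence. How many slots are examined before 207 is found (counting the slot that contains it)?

6

144: h=11 -> slot 11
16: h=10 -> slot 10
90: h=12 -> slot 12
597: h=12, probe 12,0 -> slot 0
825: h=2 -> slot 2
571: h=12, probe 12,0,1 -> slot 1
963: h=11, probe 11,12,0,1,2,3 -> slot 3
207: h=12, probe 12,0,1,2,3,4 -> slot 4
73: h=1, probe 1,2,3,4,5 -> slot 5
Table: [597, 571, 825, 963, 207, 73, _, _, _, _, 16, 144, 90]
Lookup 207: h=12, probe 12,0,1,2,3,4 → found at 4.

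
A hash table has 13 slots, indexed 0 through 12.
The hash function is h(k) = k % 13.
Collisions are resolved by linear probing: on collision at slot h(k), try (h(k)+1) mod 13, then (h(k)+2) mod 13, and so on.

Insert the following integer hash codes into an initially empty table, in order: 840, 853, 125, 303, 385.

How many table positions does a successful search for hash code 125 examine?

3

Insert 840: h=8, slot 8 empty -> index 8.
Insert 853: h=8, slot 8 occupied -> index 9.
Insert 125: h=8, slots 8,9 occupied -> index 10.
Insert 303: h=4, slot 4 empty -> index 4.
Insert 385: h=8, slots 8,9,10 occupied -> index 11.
Table: [-, -, -, -, 303, -, -, -, 840, 853, 125, 385, -]
Lookup 125: h=8, probe 8,9,10 → found at 10.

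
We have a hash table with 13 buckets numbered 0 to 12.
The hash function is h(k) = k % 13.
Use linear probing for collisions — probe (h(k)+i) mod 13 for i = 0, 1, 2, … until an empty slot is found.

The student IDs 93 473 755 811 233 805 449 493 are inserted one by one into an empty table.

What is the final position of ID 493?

Insert 93: h=2, slot 2 empty => index 2.
Insert 473: h=5, slot 5 empty => index 5.
Insert 755: h=1, slot 1 empty => index 1.
Insert 811: h=5, slot 5 occupied => index 6.
Insert 233: h=12, slot 12 empty => index 12.
Insert 805: h=12, slot 12 occupied => index 0.
Insert 449: h=7, slot 7 empty => index 7.
Insert 493: h=12, slots 12,0,1,2 occupied => index 3.
Table: [805, 755, 93, 493, —, 473, 811, 449, —, —, —, —, 233]

3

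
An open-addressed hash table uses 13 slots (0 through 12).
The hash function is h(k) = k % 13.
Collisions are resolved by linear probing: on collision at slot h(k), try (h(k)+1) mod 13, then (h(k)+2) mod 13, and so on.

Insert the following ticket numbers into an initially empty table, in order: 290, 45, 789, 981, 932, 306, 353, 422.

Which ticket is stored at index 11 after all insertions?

290: h=4 => slot 4
45: h=6 => slot 6
789: h=9 => slot 9
981: h=6, probe 6,7 => slot 7
932: h=9, probe 9,10 => slot 10
306: h=7, probe 7,8 => slot 8
353: h=2 => slot 2
422: h=6, probe 6,7,8,9,10,11 => slot 11
Table: [., ., 353, ., 290, ., 45, 981, 306, 789, 932, 422, .]

422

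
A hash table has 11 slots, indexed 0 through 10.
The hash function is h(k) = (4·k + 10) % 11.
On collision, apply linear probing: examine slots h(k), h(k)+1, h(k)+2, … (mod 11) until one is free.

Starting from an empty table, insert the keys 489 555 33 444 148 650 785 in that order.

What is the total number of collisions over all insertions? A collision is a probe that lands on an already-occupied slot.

Insert 489: h=8, slot 8 empty => index 8.
Insert 555: h=8, slot 8 occupied => index 9.
Insert 33: h=10, slot 10 empty => index 10.
Insert 444: h=4, slot 4 empty => index 4.
Insert 148: h=8, slots 8,9,10 occupied => index 0.
Insert 650: h=3, slot 3 empty => index 3.
Insert 785: h=4, slot 4 occupied => index 5.
Table: [148, ., ., 650, 444, 785, ., ., 489, 555, 33]

5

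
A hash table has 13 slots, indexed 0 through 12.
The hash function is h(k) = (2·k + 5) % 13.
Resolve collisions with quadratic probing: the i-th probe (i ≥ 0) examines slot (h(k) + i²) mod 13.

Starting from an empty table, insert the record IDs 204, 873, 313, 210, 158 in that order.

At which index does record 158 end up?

Insert 204: h=10, slot 10 empty => index 10.
Insert 873: h=9, slot 9 empty => index 9.
Insert 313: h=7, slot 7 empty => index 7.
Insert 210: h=9, slots 9,10 occupied => index 0.
Insert 158: h=9, slots 9,10,0 occupied => index 5.
Table: [210, ∅, ∅, ∅, ∅, 158, ∅, 313, ∅, 873, 204, ∅, ∅]

5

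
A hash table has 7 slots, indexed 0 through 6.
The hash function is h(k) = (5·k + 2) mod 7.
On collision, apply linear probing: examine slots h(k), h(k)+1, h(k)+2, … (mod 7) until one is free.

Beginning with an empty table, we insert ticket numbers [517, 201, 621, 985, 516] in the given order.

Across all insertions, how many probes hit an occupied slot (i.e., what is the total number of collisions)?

517 hashes to 4; slot 4 is free → place at 4.
201 hashes to 6; slot 6 is free → place at 6.
621 hashes to 6; 6 taken → place at 0.
985 hashes to 6; 6,0 taken → place at 1.
516 hashes to 6; 6,0,1 taken → place at 2.
Table: [621, 985, 516, ., 517, ., 201]

6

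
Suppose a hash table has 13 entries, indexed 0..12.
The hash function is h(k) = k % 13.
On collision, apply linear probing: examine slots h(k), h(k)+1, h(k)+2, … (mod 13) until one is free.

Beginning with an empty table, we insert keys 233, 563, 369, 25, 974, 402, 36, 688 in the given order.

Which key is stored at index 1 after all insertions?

233: h=12 => slot 12
563: h=4 => slot 4
369: h=5 => slot 5
25: h=12, probe 12,0 => slot 0
974: h=12, probe 12,0,1 => slot 1
402: h=12, probe 12,0,1,2 => slot 2
36: h=10 => slot 10
688: h=12, probe 12,0,1,2,3 => slot 3
Table: [25, 974, 402, 688, 563, 369, -, -, -, -, 36, -, 233]

974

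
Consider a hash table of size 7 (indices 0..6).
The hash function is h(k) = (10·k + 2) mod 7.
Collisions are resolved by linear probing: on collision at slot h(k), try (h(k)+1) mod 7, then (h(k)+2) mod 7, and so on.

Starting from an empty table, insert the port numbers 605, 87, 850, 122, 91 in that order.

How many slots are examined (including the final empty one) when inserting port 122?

4

605 hashes to 4; slot 4 is free → place at 4.
87 hashes to 4; 4 taken → place at 5.
850 hashes to 4; 4,5 taken → place at 6.
122 hashes to 4; 4,5,6 taken → place at 0.
91 hashes to 2; slot 2 is free → place at 2.
Table: [122, -, 91, -, 605, 87, 850]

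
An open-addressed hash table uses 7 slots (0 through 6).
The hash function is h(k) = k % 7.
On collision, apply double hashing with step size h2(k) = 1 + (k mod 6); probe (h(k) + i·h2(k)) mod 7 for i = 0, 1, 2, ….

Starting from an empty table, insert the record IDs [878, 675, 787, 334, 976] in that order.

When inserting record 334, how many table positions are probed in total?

3

878 hashes to 3; slot 3 is free -> place at 3.
675 hashes to 3, h2=4; 3 taken -> place at 0.
787 hashes to 3, h2=2; 3 taken -> place at 5.
334 hashes to 5, h2=5; 5,3 taken -> place at 1.
976 hashes to 3, h2=5; 3,1 taken -> place at 6.
Table: [675, 334, -, 878, -, 787, 976]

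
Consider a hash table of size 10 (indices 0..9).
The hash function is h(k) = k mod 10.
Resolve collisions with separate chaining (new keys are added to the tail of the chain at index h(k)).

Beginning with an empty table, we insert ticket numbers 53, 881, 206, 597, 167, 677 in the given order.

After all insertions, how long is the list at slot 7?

Insert 53: h=3, bucket 3 empty -> new chain.
Insert 881: h=1, bucket 1 empty -> new chain.
Insert 206: h=6, bucket 6 empty -> new chain.
Insert 597: h=7, bucket 7 empty -> new chain.
Insert 167: h=7, bucket 7 nonempty -> append to chain.
Insert 677: h=7, bucket 7 nonempty -> append to chain.
Final buckets:
0: _
1: 881
2: _
3: 53
4: _
5: _
6: 206
7: 597 -> 167 -> 677
8: _
9: _

3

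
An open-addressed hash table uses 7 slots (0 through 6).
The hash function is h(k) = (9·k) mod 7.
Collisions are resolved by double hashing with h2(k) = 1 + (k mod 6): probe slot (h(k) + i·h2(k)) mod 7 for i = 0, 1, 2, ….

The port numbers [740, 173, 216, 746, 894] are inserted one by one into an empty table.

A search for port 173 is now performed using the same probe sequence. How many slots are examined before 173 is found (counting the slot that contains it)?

2

740: h=3 → slot 3
173: h=3, h2=6, probe 3,2 → slot 2
216: h=5 → slot 5
746: h=1 → slot 1
894: h=3, h2=1, probe 3,4 → slot 4
Table: [—, 746, 173, 740, 894, 216, —]
Lookup 173: h=3, h2=6, probe 3,2 → found at 2.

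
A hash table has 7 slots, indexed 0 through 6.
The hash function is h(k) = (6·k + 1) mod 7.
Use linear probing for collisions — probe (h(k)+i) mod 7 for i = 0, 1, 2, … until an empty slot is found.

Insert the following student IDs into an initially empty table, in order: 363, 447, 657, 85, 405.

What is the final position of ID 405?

5

363: h=2 -> slot 2
447: h=2, probe 2,3 -> slot 3
657: h=2, probe 2,3,4 -> slot 4
85: h=0 -> slot 0
405: h=2, probe 2,3,4,5 -> slot 5
Table: [85, ∅, 363, 447, 657, 405, ∅]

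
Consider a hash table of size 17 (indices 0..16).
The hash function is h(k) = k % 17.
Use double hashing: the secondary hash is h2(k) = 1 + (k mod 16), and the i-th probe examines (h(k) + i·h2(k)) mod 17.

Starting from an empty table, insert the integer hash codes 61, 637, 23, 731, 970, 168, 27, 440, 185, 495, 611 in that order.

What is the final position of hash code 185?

Insert 61: h=10, slot 10 empty → index 10.
Insert 637: h=8, slot 8 empty → index 8.
Insert 23: h=6, slot 6 empty → index 6.
Insert 731: h=0, slot 0 empty → index 0.
Insert 970: h=1, slot 1 empty → index 1.
Insert 168: h=15, slot 15 empty → index 15.
Insert 27: h=10, h2=12, slot 10 occupied → index 5.
Insert 440: h=15, h2=9, slot 15 occupied → index 7.
Insert 185: h=15, h2=10, slots 15,8,1 occupied → index 11.
Insert 495: h=2, slot 2 empty → index 2.
Insert 611: h=16, slot 16 empty → index 16.
Table: [731, 970, 495, —, —, 27, 23, 440, 637, —, 61, 185, —, —, —, 168, 611]

11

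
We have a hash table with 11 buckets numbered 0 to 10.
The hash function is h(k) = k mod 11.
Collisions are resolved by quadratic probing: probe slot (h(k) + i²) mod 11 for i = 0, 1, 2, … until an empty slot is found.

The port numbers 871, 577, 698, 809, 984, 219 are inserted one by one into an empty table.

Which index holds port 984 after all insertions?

871: h=2 -> slot 2
577: h=5 -> slot 5
698: h=5, probe 5,6 -> slot 6
809: h=6, probe 6,7 -> slot 7
984: h=5, probe 5,6,9 -> slot 9
219: h=10 -> slot 10
Table: [., ., 871, ., ., 577, 698, 809, ., 984, 219]

9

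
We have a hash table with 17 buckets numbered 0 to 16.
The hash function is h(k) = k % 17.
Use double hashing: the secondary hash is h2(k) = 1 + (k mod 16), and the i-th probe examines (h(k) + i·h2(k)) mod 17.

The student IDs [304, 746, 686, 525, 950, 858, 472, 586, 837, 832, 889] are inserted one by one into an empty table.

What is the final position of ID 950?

5

304 hashes to 15; slot 15 is free → place at 15.
746 hashes to 15, h2=11; 15 taken → place at 9.
686 hashes to 6; slot 6 is free → place at 6.
525 hashes to 15, h2=14; 15 taken → place at 12.
950 hashes to 15, h2=7; 15 taken → place at 5.
858 hashes to 8; slot 8 is free → place at 8.
472 hashes to 13; slot 13 is free → place at 13.
586 hashes to 8, h2=11; 8 taken → place at 2.
837 hashes to 4; slot 4 is free → place at 4.
832 hashes to 16; slot 16 is free → place at 16.
889 hashes to 5, h2=10; 5,15,8 taken → place at 1.
Table: [-, 889, 586, -, 837, 950, 686, -, 858, 746, -, -, 525, 472, -, 304, 832]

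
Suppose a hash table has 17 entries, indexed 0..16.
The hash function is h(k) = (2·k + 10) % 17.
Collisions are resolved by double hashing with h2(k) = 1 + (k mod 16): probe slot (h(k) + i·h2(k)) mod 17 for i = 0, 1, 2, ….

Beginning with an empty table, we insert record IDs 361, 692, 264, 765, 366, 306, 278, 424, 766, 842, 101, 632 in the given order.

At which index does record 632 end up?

Insert 361: h=1, slot 1 empty => index 1.
Insert 692: h=0, slot 0 empty => index 0.
Insert 264: h=11, slot 11 empty => index 11.
Insert 765: h=10, slot 10 empty => index 10.
Insert 366: h=11, h2=15, slot 11 occupied => index 9.
Insert 306: h=10, h2=3, slot 10 occupied => index 13.
Insert 278: h=5, slot 5 empty => index 5.
Insert 424: h=8, slot 8 empty => index 8.
Insert 766: h=12, slot 12 empty => index 12.
Insert 842: h=11, h2=11, slots 11,5 occupied => index 16.
Insert 101: h=8, h2=6, slot 8 occupied => index 14.
Insert 632: h=16, h2=9, slots 16,8,0,9,1,10 occupied => index 2.
Table: [692, 361, 632, ∅, ∅, 278, ∅, ∅, 424, 366, 765, 264, 766, 306, 101, ∅, 842]

2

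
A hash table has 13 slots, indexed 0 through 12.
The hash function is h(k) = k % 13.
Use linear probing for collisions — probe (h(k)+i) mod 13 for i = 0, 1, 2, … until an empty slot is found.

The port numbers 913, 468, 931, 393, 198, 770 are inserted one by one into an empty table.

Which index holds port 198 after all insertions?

5

913 hashes to 3; slot 3 is free → place at 3.
468 hashes to 0; slot 0 is free → place at 0.
931 hashes to 8; slot 8 is free → place at 8.
393 hashes to 3; 3 taken → place at 4.
198 hashes to 3; 3,4 taken → place at 5.
770 hashes to 3; 3,4,5 taken → place at 6.
Table: [468, —, —, 913, 393, 198, 770, —, 931, —, —, —, —]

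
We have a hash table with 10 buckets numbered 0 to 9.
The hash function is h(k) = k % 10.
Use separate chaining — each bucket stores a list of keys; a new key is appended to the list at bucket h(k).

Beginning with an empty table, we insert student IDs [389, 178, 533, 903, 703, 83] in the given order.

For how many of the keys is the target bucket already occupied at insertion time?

3

Insert 389: h=9, bucket 9 empty -> new chain.
Insert 178: h=8, bucket 8 empty -> new chain.
Insert 533: h=3, bucket 3 empty -> new chain.
Insert 903: h=3, bucket 3 nonempty -> append to chain.
Insert 703: h=3, bucket 3 nonempty -> append to chain.
Insert 83: h=3, bucket 3 nonempty -> append to chain.
Final buckets:
0: ∅
1: ∅
2: ∅
3: 533 -> 903 -> 703 -> 83
4: ∅
5: ∅
6: ∅
7: ∅
8: 178
9: 389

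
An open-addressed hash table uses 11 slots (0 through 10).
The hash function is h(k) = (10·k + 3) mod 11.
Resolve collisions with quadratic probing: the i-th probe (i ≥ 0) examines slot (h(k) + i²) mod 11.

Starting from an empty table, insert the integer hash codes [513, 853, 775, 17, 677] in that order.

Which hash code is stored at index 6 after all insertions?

677

Insert 513: h=7, slot 7 empty -> index 7.
Insert 853: h=8, slot 8 empty -> index 8.
Insert 775: h=9, slot 9 empty -> index 9.
Insert 17: h=8, slots 8,9 occupied -> index 1.
Insert 677: h=8, slots 8,9,1 occupied -> index 6.
Table: [-, 17, -, -, -, -, 677, 513, 853, 775, -]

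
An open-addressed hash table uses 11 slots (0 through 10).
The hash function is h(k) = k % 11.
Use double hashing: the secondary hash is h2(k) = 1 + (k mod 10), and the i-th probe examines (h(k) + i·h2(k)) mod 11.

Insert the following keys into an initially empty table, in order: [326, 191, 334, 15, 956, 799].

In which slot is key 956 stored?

Insert 326: h=7, slot 7 empty -> index 7.
Insert 191: h=4, slot 4 empty -> index 4.
Insert 334: h=4, h2=5, slot 4 occupied -> index 9.
Insert 15: h=4, h2=6, slot 4 occupied -> index 10.
Insert 956: h=10, h2=7, slot 10 occupied -> index 6.
Insert 799: h=7, h2=10, slots 7,6 occupied -> index 5.
Table: [∅, ∅, ∅, ∅, 191, 799, 956, 326, ∅, 334, 15]

6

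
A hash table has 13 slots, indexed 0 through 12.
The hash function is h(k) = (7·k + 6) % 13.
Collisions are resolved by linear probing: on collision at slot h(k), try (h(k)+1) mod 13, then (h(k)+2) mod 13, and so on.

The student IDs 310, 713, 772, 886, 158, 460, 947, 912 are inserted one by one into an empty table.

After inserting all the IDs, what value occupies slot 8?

310 hashes to 5; slot 5 is free => place at 5.
713 hashes to 5; 5 taken => place at 6.
772 hashes to 2; slot 2 is free => place at 2.
886 hashes to 7; slot 7 is free => place at 7.
158 hashes to 7; 7 taken => place at 8.
460 hashes to 2; 2 taken => place at 3.
947 hashes to 5; 5,6,7,8 taken => place at 9.
912 hashes to 7; 7,8,9 taken => place at 10.
Table: [—, —, 772, 460, —, 310, 713, 886, 158, 947, 912, —, —]

158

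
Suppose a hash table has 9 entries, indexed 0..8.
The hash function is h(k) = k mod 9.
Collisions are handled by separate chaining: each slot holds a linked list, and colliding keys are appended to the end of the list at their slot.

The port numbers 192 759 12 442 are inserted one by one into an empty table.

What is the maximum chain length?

3

Insert 192: h=3, bucket 3 empty -> new chain.
Insert 759: h=3, bucket 3 nonempty -> append to chain.
Insert 12: h=3, bucket 3 nonempty -> append to chain.
Insert 442: h=1, bucket 1 empty -> new chain.
Final buckets:
0: _
1: 442
2: _
3: 192 -> 759 -> 12
4: _
5: _
6: _
7: _
8: _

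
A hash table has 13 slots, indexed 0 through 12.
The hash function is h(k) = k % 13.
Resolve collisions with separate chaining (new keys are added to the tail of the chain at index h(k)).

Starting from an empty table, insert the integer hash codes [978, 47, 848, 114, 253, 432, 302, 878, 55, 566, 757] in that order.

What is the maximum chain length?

6

Insert 978: h=3, bucket 3 empty -> new chain.
Insert 47: h=8, bucket 8 empty -> new chain.
Insert 848: h=3, bucket 3 nonempty -> append to chain.
Insert 114: h=10, bucket 10 empty -> new chain.
Insert 253: h=6, bucket 6 empty -> new chain.
Insert 432: h=3, bucket 3 nonempty -> append to chain.
Insert 302: h=3, bucket 3 nonempty -> append to chain.
Insert 878: h=7, bucket 7 empty -> new chain.
Insert 55: h=3, bucket 3 nonempty -> append to chain.
Insert 566: h=7, bucket 7 nonempty -> append to chain.
Insert 757: h=3, bucket 3 nonempty -> append to chain.
Final buckets:
0: -
1: -
2: -
3: 978 -> 848 -> 432 -> 302 -> 55 -> 757
4: -
5: -
6: 253
7: 878 -> 566
8: 47
9: -
10: 114
11: -
12: -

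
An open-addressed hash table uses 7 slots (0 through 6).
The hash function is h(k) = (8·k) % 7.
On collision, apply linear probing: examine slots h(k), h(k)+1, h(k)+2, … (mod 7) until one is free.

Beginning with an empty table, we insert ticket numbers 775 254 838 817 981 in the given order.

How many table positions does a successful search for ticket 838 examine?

2

775: h=5 -> slot 5
254: h=2 -> slot 2
838: h=5, probe 5,6 -> slot 6
817: h=5, probe 5,6,0 -> slot 0
981: h=1 -> slot 1
Table: [817, 981, 254, —, —, 775, 838]
Lookup 838: h=5, probe 5,6 → found at 6.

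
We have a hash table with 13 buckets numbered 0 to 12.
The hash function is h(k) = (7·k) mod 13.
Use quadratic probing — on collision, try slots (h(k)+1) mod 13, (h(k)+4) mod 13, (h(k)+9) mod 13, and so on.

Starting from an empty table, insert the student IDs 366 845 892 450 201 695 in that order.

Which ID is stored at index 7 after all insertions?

695

366: h=1 -> slot 1
845: h=0 -> slot 0
892: h=4 -> slot 4
450: h=4, probe 4,5 -> slot 5
201: h=3 -> slot 3
695: h=3, probe 3,4,7 -> slot 7
Table: [845, 366, —, 201, 892, 450, —, 695, —, —, —, —, —]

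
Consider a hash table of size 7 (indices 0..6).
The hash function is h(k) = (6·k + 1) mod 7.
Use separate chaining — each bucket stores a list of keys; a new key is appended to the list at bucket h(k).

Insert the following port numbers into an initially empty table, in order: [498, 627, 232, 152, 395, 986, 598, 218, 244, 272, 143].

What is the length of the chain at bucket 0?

3

498 → bucket 0
627 → bucket 4
232 → bucket 0 (collision)
152 → bucket 3
395 → bucket 5
986 → bucket 2
598 → bucket 5 (collision)
218 → bucket 0 (collision)
244 → bucket 2 (collision)
272 → bucket 2 (collision)
143 → bucket 5 (collision)
Final buckets:
0: 498 -> 232 -> 218
1: .
2: 986 -> 244 -> 272
3: 152
4: 627
5: 395 -> 598 -> 143
6: .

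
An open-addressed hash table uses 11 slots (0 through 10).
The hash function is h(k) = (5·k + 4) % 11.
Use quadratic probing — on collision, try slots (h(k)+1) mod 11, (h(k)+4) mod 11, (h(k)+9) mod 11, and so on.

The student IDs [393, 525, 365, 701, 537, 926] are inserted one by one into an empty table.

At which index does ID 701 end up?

4

393: h=0 -> slot 0
525: h=0, probe 0,1 -> slot 1
365: h=3 -> slot 3
701: h=0, probe 0,1,4 -> slot 4
537: h=5 -> slot 5
926: h=3, probe 3,4,7 -> slot 7
Table: [393, 525, ∅, 365, 701, 537, ∅, 926, ∅, ∅, ∅]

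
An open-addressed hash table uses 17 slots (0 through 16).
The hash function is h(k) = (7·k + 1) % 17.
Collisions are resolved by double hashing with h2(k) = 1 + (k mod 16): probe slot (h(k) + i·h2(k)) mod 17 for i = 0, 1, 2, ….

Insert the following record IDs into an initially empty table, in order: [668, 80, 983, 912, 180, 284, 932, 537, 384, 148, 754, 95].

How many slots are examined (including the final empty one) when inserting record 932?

668 hashes to 2; slot 2 is free → place at 2.
80 hashes to 0; slot 0 is free → place at 0.
983 hashes to 14; slot 14 is free → place at 14.
912 hashes to 10; slot 10 is free → place at 10.
180 hashes to 3; slot 3 is free → place at 3.
284 hashes to 0, h2=13; 0 taken → place at 13.
932 hashes to 14, h2=5; 14,2 taken → place at 7.
537 hashes to 3, h2=10; 3,13 taken → place at 6.
384 hashes to 3, h2=1; 3 taken → place at 4.
148 hashes to 0, h2=5; 0 taken → place at 5.
754 hashes to 9; slot 9 is free → place at 9.
95 hashes to 3, h2=16; 3,2 taken → place at 1.
Table: [80, 95, 668, 180, 384, 148, 537, 932, -, 754, 912, -, -, 284, 983, -, -]

3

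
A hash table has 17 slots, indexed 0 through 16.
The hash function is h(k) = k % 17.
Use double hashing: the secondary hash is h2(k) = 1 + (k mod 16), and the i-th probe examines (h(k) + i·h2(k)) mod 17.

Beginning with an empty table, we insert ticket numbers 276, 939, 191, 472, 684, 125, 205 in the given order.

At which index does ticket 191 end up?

276: h=4 → slot 4
939: h=4, h2=12, probe 4,16 → slot 16
191: h=4, h2=16, probe 4,3 → slot 3
472: h=13 → slot 13
684: h=4, h2=13, probe 4,0 → slot 0
125: h=6 → slot 6
205: h=1 → slot 1
Table: [684, 205, —, 191, 276, —, 125, —, —, —, —, —, —, 472, —, —, 939]

3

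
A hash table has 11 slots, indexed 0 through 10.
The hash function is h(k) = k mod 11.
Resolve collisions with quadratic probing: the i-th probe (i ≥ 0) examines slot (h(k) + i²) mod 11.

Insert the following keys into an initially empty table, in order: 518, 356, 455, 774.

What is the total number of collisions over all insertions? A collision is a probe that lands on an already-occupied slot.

Insert 518: h=1, slot 1 empty -> index 1.
Insert 356: h=4, slot 4 empty -> index 4.
Insert 455: h=4, slot 4 occupied -> index 5.
Insert 774: h=4, slots 4,5 occupied -> index 8.
Table: [—, 518, —, —, 356, 455, —, —, 774, —, —]

3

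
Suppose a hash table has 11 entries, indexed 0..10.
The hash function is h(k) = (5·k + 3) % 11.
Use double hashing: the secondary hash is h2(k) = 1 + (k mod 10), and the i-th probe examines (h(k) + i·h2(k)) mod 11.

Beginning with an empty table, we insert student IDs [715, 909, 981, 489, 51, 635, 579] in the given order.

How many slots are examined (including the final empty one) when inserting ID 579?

2

Insert 715: h=3, slot 3 empty => index 3.
Insert 909: h=5, slot 5 empty => index 5.
Insert 981: h=2, slot 2 empty => index 2.
Insert 489: h=6, slot 6 empty => index 6.
Insert 51: h=5, h2=2, slot 5 occupied => index 7.
Insert 635: h=10, slot 10 empty => index 10.
Insert 579: h=5, h2=10, slot 5 occupied => index 4.
Table: [., ., 981, 715, 579, 909, 489, 51, ., ., 635]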